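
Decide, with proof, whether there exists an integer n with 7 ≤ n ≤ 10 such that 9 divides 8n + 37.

n = 10

For n = 7, 8, 9 the values 93, 101, 109 are not multiples of 9. Try n = 10: 8·10 + 37 = 117 = 13·9, which is divisible by 9.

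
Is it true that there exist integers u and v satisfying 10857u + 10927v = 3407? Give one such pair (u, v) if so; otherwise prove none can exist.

No, no such integers exist.

Both 10857 and 10927 are divisible by gcd(10857, 10927) = 7, hence so is any combination 10857u + 10927v.
But 3407 is not a multiple of 7 (it leaves remainder 5).
Hence no integers u, v satisfy the equation.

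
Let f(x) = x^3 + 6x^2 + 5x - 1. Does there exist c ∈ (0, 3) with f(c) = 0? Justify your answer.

Yes, such a c exists.

f(0) = -1 and f(3) = 95, which have opposite signs.
f is continuous everywhere (it is a polynomial), in particular on [0, 3].
By the Intermediate Value Theorem, f takes the value 0 somewhere in the open interval.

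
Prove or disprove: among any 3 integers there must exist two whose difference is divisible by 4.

Take the 3 consecutive integers 19, 20, 21: their residues mod 4 are all distinct because 3 ≤ 4.
Any two of them differ by at most 2 < 4 and by at least 1, so no difference is a multiple of 4.

No, the set {19, 20, 21} is a counterexample.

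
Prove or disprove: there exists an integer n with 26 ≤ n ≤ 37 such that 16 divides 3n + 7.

n = 35

Scanning upward from n = 26 gives 85, 88, 91, 94, 97, 100, 103, 106, 109, none divisible by 16. At n = 35 we get 3·35 + 7 = 112, and 112 = 16·7.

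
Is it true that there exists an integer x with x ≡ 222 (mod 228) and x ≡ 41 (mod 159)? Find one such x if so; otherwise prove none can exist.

No such integer exists.

Both moduli are multiples of 3 = gcd(228, 159), so any solution would satisfy x ≡ 222 and x ≡ 41 modulo 3 simultaneously.
However 222 ≡ 0 and 41 ≡ 2 (mod 3), and 0 ≠ 2.
Hence the system has no solution.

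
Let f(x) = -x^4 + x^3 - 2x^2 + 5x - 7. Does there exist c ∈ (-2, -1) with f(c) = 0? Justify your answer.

No.

The endpoint values f(-2) = -49 and f(-1) = -16 are both negative. Claim: f(x) < 0 for every x in (-2, -1).
Shift to the endpoint -1: with x = -1 − u (0 < u < 1), one computes f(-1 − u) = -u^4 - 5u^3 - 11u^2 - 16u - 16.
All 5 nonzero coefficients of this polynomial in u are negative; hence for u > 0 the value is a sum of negative terms (the constant -16 among them).
Therefore f(x) < 0 throughout (-2, -1), and f has no zero there.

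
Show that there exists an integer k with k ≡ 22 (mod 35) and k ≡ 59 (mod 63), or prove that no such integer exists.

Both moduli are multiples of 7 = gcd(35, 63), so any solution would satisfy k ≡ 22 and k ≡ 59 modulo 7 simultaneously.
But 22 mod 7 = 1 while 59 mod 7 = 3, a contradiction.
So no integer satisfies both congruences.

No such integer exists.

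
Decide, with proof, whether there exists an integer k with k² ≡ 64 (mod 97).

Take k = 8. Then 8² = 64, and since 0 ≤ 64 < 97 this is already reduced: 8² ≡ 64 (mod 97).

k = 8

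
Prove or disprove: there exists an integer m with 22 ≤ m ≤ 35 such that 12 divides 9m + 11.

At m = 22, 9·22 + 11 = 209 ≡ 5 (mod 12), and each step in m adds 9, giving residues 5, 2, 11, 8, 5, 2, 11, 8, 5, 2, 11, 8, 5, 2 for m = 22, 23, …, 35.
None is 0, so 12 never divides 9m + 11 on this range.

No such integer m in that range exists.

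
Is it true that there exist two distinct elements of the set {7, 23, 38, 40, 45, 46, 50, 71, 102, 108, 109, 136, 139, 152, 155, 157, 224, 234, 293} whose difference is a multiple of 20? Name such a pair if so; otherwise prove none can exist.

Reduce each element modulo 20: 7↦7, 23↦3, 38↦18, 40↦0, 45↦5, 46↦6, 50↦10, 71↦11, 102↦2, 108↦8, 109↦9, 136↦16, 139↦19, 152↦12, 155↦15, 157↦17, 224↦4, 234↦14, 293↦13.
These 19 residues are pairwise different, hence no difference of two elements is divisible by 20.

There is no such pair.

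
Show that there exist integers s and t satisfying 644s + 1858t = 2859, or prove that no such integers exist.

No, no such integers exist.

gcd(644, 1858) = 2, so every integer of the form 644s + 1858t is a multiple of 2.
However 2859 leaves remainder 1 on division by 2.
Therefore 644s + 1858t = 2859 has no solution in integers.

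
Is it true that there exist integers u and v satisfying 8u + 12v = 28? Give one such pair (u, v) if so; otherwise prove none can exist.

gcd(8, 12) = 4, and 4 divides 28, so integer solutions exist.
Dividing through by 4 reduces the equation to 2u + 3v = 7.
Dividing repeatedly: 3 = 1·2 + 1, 2 = 2·1 + 0.
Working back up the chain: 1 = 3 − 1·2. So 2·(-1) + 3·1 = 1.
Times 7: 2·(-7) + 3·7 = 7, so (-7, 7) solves it.
Shifting by a multiple of (3, −2) keeps it a solution: u = -7 + 3·3 = 2, v = 7 − 3·2 = 1.
Check: 8·2 + 12·1 = 16 + 12 = 28. ✓

u = 2, v = 1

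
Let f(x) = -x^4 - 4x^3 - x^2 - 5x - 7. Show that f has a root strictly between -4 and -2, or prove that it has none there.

f(-4) = -3 and f(-2) = 15, which have opposite signs.
f is continuous everywhere (it is a polynomial), in particular on [-4, -2].
By the Intermediate Value Theorem f must vanish at some point of (-4, -2).

Yes, f has a root in the interval.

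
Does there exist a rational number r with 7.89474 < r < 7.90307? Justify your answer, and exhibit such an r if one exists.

r = 79/10

Scale by 10: the interval becomes (78.94740, 79.03070), which contains the integer 79.
Dividing back, 7.89474 < 79/10 < 7.90307, and 79/10 is rational.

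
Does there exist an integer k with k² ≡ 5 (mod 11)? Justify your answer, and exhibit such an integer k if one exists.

k = 7 works: 7² = 49, and 49 − 5 = 44 = 4·11.

k = 7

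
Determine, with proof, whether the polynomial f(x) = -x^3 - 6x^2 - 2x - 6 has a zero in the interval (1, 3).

The endpoint values f(1) = -15 and f(3) = -93 are both negative. Claim: f(x) < 0 for every x in (1, 3).
Shift to the endpoint 1: with x = 1 + u (0 < u < 2), one computes f(1 + u) = -u^3 - 9u^2 - 17u - 15.
The nonzero coefficients here are all negative, so for u > 0 every term is negative (or zero), and the constant term -15 is strictly negative.
Therefore f(x) < 0 throughout (1, 3), and f has no zero there.

No such root exists.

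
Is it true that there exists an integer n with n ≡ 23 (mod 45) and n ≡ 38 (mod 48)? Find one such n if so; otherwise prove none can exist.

n = 518

Here gcd(45, 48) = 3, and both 23 and 38 leave remainder 2 mod 3, so the system is consistent.
Write n = 23 + 45t. Then 45t ≡ 38 − 23 ≡ 15 (mod 48); dividing through by 3 gives 15t ≡ 5 (mod 16).
Invert 15 mod 16 by the Euclidean algorithm: 16 = 1·15 + 1, 15 = 15·1 + 0; back-substituting, 1 = 16 − 1·15. Hence 15·(-1) ≡ 1, so 15⁻¹ ≡ -1 ≡ 15 (mod 16).
Therefore t ≡ 15·5 = 75 ≡ 11 (mod 16).
Then n = 23 + 45·11 = 518.
Check: 518 mod 45 = 23, 518 mod 48 = 38. ✓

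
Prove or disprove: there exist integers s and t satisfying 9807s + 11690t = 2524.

gcd(9807, 11690) = 7, so every integer of the form 9807s + 11690t is a multiple of 7.
However 2524 leaves remainder 4 on division by 7.
Hence no integers s, t satisfy the equation.

No, no such integers exist.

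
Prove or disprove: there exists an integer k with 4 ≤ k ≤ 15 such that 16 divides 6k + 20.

k = 10 works, since 6·10 + 20 = 80 = 5·16.

k = 10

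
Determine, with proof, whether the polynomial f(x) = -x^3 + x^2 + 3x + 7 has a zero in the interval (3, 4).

f(3) = -2 and f(4) = -29, both negative, so a sign-change argument is unavailable; we show f keeps this sign on the whole interval.
Substitute x = 3 + u, where 0 < u < 1 on the interval. Expanding, f(3 + u) = -u^3 - 8u^2 - 18u - 2.
All 4 nonzero coefficients of this polynomial in u are negative; hence for u > 0 the value is a sum of negative terms (the constant -2 among them).
Therefore f(x) < 0 throughout (3, 4), and f has no zero there.

No.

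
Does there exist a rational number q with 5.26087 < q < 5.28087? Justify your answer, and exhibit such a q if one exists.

Look for a denominator N such that an integer falls strictly between N·5.26087 and N·5.28087. N = 11 works: 11·5.26087 = 57.86957 < 58 < 58.08957 = 11·5.28087.
Dividing back, 5.26087 < 58/11 < 5.28087, and 58/11 is rational.

q = 58/11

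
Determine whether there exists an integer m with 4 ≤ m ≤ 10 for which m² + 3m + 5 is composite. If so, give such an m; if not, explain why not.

m = 8

At m = 8: 8² + 3·8 + 5 = 93 = 3·31, which is composite.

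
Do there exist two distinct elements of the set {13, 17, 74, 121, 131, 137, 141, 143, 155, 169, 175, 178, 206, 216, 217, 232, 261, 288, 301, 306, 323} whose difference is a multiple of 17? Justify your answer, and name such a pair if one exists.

13 mod 17 = 13 and 217 mod 17 = 13, so 217 − 13 = 204 = 12·17.

13 and 217 are such a pair.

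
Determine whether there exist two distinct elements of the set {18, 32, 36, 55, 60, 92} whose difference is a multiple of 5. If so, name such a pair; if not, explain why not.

Both 32 and 92 leave remainder 2 on division by 5; their difference 60 = 12·5 is a multiple of 5.

32 and 92 are such a pair.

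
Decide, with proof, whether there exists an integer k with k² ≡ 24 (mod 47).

Take k = 27. Then 27² = 729 = 15·47 + 24, so 27² ≡ 24 (mod 47).

k = 27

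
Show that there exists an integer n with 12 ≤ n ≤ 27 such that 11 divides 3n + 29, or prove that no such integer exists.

At n = 16 we get 3·16 + 29 = 77, and 77 = 11·7.

n = 16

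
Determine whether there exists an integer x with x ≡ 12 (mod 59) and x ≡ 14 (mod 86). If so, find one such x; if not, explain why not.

The moduli 59 and 86 are coprime, so by the Chinese Remainder Theorem a unique solution modulo 5074 exists.
Any solution of the first congruence is x = 12 + 59t; substituting into the second, 59t ≡ 14 − 12 ≡ 2 (mod 86).
To invert 59 modulo 86: 86 = 1·59 + 27, 59 = 2·27 + 5, 27 = 5·5 + 2, 5 = 2·2 + 1, 2 = 2·1 + 0, and unwinding, 1 = 5 − 2·2 = 5 − 2·(27 − 5·5) = −2·27 + 11·5 = −2·27 + 11·(59 − 2·27) = 11·59 − 24·27 = 11·59 − 24·(86 − 1·59) = −24·86 + 35·59. Thus 59⁻¹ ≡ 35 (mod 86).
Multiplying by 35: t ≡ 35·2 = 70 (mod 86).
With t = 70: x = 12 + 59·70 = 4142.
Indeed 4142 ≡ 12 (mod 59) and 4142 ≡ 14 (mod 86).

x = 4142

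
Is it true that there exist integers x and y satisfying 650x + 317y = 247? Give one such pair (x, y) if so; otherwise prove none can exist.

Since gcd(650, 317) = 1, every integer is an integer combination of 650 and 317.
Dividing repeatedly: 650 = 2·317 + 16, 317 = 19·16 + 13, 16 = 1·13 + 3, 13 = 4·3 + 1, 3 = 3·1 + 0.
Back-substituting, 1 = 13 − 4·3 = 13 − 4·(16 − 1·13) = −4·16 + 5·13 = −4·16 + 5·(317 − 19·16) = 5·317 − 99·16 = 5·317 − 99·(650 − 2·317) = −99·650 + 203·317; that is, 650·(-99) + 317·203 = 1.
Times 247: 650·(-24453) + 317·50141 = 247, so (-24453, 50141) solves it.
The general solution is x = -24453 + 317k, y = 50141 − 650k; taking k = 78 gives the smaller pair x = 273, y = -559.
Check: 650·273 + 317·(-559) = 177450 − 177203 = 247. ✓

x = 273, y = -559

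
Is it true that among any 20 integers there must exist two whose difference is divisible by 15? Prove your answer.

Yes.

There are exactly 15 possible remainders on division by 15.
With 20 integers and only 15 classes, the pigeonhole principle forces two of them, say a and b, into the same class.
Then a ≡ b (mod 15), i.e. 15 ∣ (a − b).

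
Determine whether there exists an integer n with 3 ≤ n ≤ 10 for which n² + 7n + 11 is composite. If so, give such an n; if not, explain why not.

n = 9

At n = 9: 9² + 7·9 + 11 = 155 = 5·31, which is composite.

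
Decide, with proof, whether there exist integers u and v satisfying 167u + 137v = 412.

Since gcd(167, 137) = 1, every integer is an integer combination of 167 and 137.
Euclidean algorithm: 167 = 1·137 + 30, 137 = 4·30 + 17, 30 = 1·17 + 13, 17 = 1·13 + 4, 13 = 3·4 + 1, 4 = 4·1 + 0.
Back-substituting, 1 = 13 − 3·4 = 13 − 3·(17 − 1·13) = −3·17 + 4·13 = −3·17 + 4·(30 − 1·17) = 4·30 − 7·17 = 4·30 − 7·(137 − 4·30) = −7·137 + 32·30 = −7·137 + 32·(167 − 1·137) = 32·167 − 39·137; that is, 167·32 + 137·(-39) = 1.
Scaling by 412 gives the particular solution (u, v) = (13184, -16068).
Subtracting 96·137 from u and adding 96·167 to v gives the tidier solution (32, -36).
Check: 167·32 + 137·(-36) = 5344 − 4932 = 412. ✓

u = 32, v = -36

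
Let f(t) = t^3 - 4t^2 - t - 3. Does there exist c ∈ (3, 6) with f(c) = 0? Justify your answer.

Yes, f has a root in the interval.

f(3) = -15 and f(6) = 63, which have opposite signs.
As a polynomial, f is continuous on every closed interval.
So by the Intermediate Value Theorem there is a c strictly between 3 and 6 with f(c) = 0.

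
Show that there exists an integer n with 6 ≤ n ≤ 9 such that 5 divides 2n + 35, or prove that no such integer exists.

No such integer n in that range exists.

For n = 6, 7, 8, 9 the values of 2n + 35 modulo 5 are 2, 4, 1, 3 respectively.
The residue 0 does not occur, so no n in [6, 9] makes 2n + 35 a multiple of 5.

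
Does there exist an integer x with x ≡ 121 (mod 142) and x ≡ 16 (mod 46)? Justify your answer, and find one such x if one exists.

There is no such integer.

Both moduli are multiples of 2 = gcd(142, 46), so any solution would satisfy x ≡ 121 and x ≡ 16 modulo 2 simultaneously.
However 121 ≡ 1 and 16 ≡ 0 (mod 2), and 1 ≠ 0.
Hence the system has no solution.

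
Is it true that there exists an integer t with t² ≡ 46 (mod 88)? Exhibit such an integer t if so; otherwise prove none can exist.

There is no such integer.

Reduce modulo 4, which divides 88: we would need t² ≡ 2 (mod 4).
Squares mod 4 repeat after t = 2 (as (−t)² = t²); for t = 0..2 they are 0, 1, 0.
So the quadratic residues mod 4 are {0, 1}, and 2 is not among them.
Therefore t² ≡ 46 (mod 88) has no solution.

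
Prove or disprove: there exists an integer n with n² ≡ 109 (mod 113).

n = 83 works: 83² = 6889, and 6889 − 109 = 6780 = 60·113.

n = 83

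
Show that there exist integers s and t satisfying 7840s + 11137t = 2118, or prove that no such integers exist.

There are no such integers.

Any value of 7840s + 11137t is a multiple of gcd(7840, 11137) = 7.
But 2118 = 7·302 + 4, so 7 ∤ 2118.
So the equation is unsolvable over ℤ.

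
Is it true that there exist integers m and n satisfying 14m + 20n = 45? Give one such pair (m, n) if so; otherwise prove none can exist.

There are no such integers.

Any value of 14m + 20n is a multiple of gcd(14, 20) = 2.
However 45 leaves remainder 1 on division by 2.
So the equation is unsolvable over ℤ.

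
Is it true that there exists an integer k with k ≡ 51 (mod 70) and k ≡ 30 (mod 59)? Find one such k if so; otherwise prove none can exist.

k = 2921

Since 70 and 59 share no common factor, CRT says the pair of congruences has a solution (unique mod 4130).
Write k = 51 + 70t and require 51 + 70t ≡ 30 (mod 59), i.e. 70t ≡ 38 (mod 59).
70 ≡ 11 (mod 59), so this reads 11t ≡ 38 (mod 59). Invert 11 mod 59 by the Euclidean algorithm: 59 = 5·11 + 4, 11 = 2·4 + 3, 4 = 1·3 + 1, 3 = 3·1 + 0; back-substituting, 1 = 4 − 1·3 = 4 − (11 − 2·4) = −11 + 3·4 = −11 + 3·(59 − 5·11) = 3·59 − 16·11. Hence 11·(-16) ≡ 1, so 11⁻¹ ≡ -16 ≡ 43 (mod 59).
Therefore t ≡ 43·38 = 1634 ≡ 41 (mod 59).
Taking t = 41 gives k = 51 + 70·41 = 2921.
Indeed 2921 ≡ 51 (mod 70) and 2921 ≡ 30 (mod 59).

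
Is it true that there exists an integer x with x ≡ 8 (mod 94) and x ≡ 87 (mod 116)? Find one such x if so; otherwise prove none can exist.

Reduce both congruences modulo 2, which divides 94 and 116: they say x ≡ 8 (mod 2) and x ≡ 87 (mod 2).
However 8 ≡ 0 and 87 ≡ 1 (mod 2), and 0 ≠ 1.
So no integer satisfies both congruences.

No, no such integer exists.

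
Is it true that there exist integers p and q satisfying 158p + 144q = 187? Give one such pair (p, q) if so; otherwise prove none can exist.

Any value of 158p + 144q is a multiple of gcd(158, 144) = 2.
But 187 = 2·93 + 1, so 2 ∤ 187.
Therefore 158p + 144q = 187 has no solution in integers.

No such integers exist.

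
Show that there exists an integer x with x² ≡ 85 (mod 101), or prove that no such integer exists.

x = 40

x = 40 works: 40² = 1600, and 1600 − 85 = 1515 = 15·101.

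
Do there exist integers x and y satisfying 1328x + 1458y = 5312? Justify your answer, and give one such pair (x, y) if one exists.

gcd(1328, 1458) = 2, and 2 divides 5312, so integer solutions exist.
Dividing through by 2 reduces the equation to 664x + 729y = 2656.
Euclidean algorithm: 729 = 1·664 + 65, 664 = 10·65 + 14, 65 = 4·14 + 9, 14 = 1·9 + 5, 9 = 1·5 + 4, 5 = 1·4 + 1, 4 = 4·1 + 0.
Back-substituting, 1 = 5 − 1·4 = 5 − (9 − 1·5) = −9 + 2·5 = −9 + 2·(14 − 1·9) = 2·14 − 3·9 = 2·14 − 3·(65 − 4·14) = −3·65 + 14·14 = −3·65 + 14·(664 − 10·65) = 14·664 − 143·65 = 14·664 − 143·(729 − 1·664) = −143·729 + 157·664; that is, 664·157 + 729·(-143) = 1.
Multiplying through by 2656: x = 157·2656 = 416992, y = (-143)·2656 = -379808 is a solution.
Shifting by a multiple of (729, −664) keeps it a solution: x = 416992 − 572·729 = 4, y = -379808 + 572·664 = 0.
Indeed 1328·4 + 1458·0 = 5312 + 0 = 5312.

x = 4, y = 0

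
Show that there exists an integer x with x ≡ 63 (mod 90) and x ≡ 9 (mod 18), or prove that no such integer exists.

gcd(90, 18) = 18. A simultaneous solution exists iff 63 ≡ 9 (mod 18); here 63 mod 18 = 9 = 9 mod 18, so it does.
The smallest candidate x = 63 works directly: 63 ≡ 9 (mod 18).
Indeed 63 ≡ 63 (mod 90) and 63 ≡ 9 (mod 18).

x = 63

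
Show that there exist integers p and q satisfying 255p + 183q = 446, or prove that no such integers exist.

gcd(255, 183) = 3, so every integer of the form 255p + 183q is a multiple of 3.
However 446 leaves remainder 2 on division by 3.
Therefore 255p + 183q = 446 has no solution in integers.

No, no such integers exist.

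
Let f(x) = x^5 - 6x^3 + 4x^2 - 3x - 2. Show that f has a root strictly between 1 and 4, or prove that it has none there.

f(1) = -6 and f(4) = 690, which have opposite signs.
Since f is a polynomial it is continuous on [1, 4].
By the Intermediate Value Theorem f must vanish at some point of (1, 4).

Such a root exists.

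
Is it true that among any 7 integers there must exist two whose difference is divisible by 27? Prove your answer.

Consider the 7 integers 89, 90, …, 95. They lie in distinct residue classes modulo 27, since 7 ≤ 27.
Any two of them differ by at most 6 < 27 and by at least 1, so no difference is a multiple of 27.

No, the set {89, 90, 91, 92, 93, 94, 95} is a counterexample.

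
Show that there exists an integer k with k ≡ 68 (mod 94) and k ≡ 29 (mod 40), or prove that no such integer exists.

Reduce both congruences modulo 2, which divides 94 and 40: they say k ≡ 68 (mod 2) and k ≡ 29 (mod 2).
These are incompatible: 68 − 29 = 39 is not divisible by 2.
Hence the system has no solution.

No such integer exists.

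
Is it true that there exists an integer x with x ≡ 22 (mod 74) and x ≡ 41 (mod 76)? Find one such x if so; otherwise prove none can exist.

There is no such integer.

Both moduli are multiples of 2 = gcd(74, 76), so any solution would satisfy x ≡ 22 and x ≡ 41 modulo 2 simultaneously.
But 22 mod 2 = 0 while 41 mod 2 = 1, a contradiction.
So no integer satisfies both congruences.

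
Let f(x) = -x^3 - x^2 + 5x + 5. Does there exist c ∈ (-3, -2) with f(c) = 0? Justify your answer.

Yes, f has a root in the interval.

f(-3) = 8 and f(-2) = -1, which have opposite signs.
f is continuous everywhere (it is a polynomial), in particular on [-3, -2].
The Intermediate Value Theorem then guarantees some c ∈ (-3, -2) with f(c) = 0.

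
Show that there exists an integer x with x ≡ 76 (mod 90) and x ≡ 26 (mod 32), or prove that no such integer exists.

The moduli are not coprime: gcd(90, 32) = 2. Compatibility requires 2 ∣ (26 − 76) = -50, which holds, so solutions exist.
The integers ≡ 76 (mod 90) are 76, 166, 256, 346, …; their remainders mod 32 are 12, 6, 0, 26, so x = 346 is the first that is ≡ 26 (mod 32).
Indeed 346 ≡ 76 (mod 90) and 346 ≡ 26 (mod 32).

x = 346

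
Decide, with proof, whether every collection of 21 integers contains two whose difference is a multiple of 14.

There are exactly 14 possible remainders on division by 14.
With 21 integers and only 14 classes, the pigeonhole principle forces two of them, say a and b, into the same class.
Then a ≡ b (mod 14), i.e. 14 ∣ (a − b).

True.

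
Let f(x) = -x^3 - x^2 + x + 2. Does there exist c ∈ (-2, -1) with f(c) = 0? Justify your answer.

The endpoint values f(-2) = 4 and f(-1) = 1 are both positive. Claim: f(x) > 0 for every x in (-2, -1).
Shift to the endpoint -1: with x = -1 − u (0 < u < 1), one computes f(-1 − u) = u^3 + 2u^2 + 1.
The nonzero coefficients here are all positive, so for u > 0 every term is positive (or zero), and the constant term 1 is strictly positive.
Therefore f(x) > 0 throughout (-2, -1), and f has no zero there.

No such root exists.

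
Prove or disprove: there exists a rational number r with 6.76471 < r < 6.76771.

r = 203/30

Scale by 30: the interval becomes (202.94130, 203.03130), which contains the integer 203.
Dividing back, 6.76471 < 203/30 < 6.76771, and 203/30 is rational.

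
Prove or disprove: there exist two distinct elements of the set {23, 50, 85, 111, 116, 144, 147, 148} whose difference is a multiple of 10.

Two integers differ by a multiple of 10 exactly when they have the same residue mod 10. The residues are 23↦3, 50↦0, 85↦5, 111↦1, 116↦6, 144↦4, 147↦7, 148↦8.
These 8 residues are pairwise different, hence no difference of two elements is divisible by 10.

No such pair exists.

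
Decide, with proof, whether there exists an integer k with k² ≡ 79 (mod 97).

k = 51

k = 51 works: 51² = 2601, and 2601 − 79 = 2522 = 26·97.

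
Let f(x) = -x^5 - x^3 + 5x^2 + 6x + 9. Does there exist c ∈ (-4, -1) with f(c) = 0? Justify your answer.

f(-4) = 1153 and f(-1) = 10, both positive, so a sign-change argument is unavailable; we show f keeps this sign on the whole interval.
Substitute x = -1 − u, where 0 < u < 3 on the interval. Expanding, f(-1 − u) = u^5 + 5u^4 + 11u^3 + 18u^2 + 12u + 10.
The nonzero coefficients here are all positive, so for u > 0 every term is positive (or zero), and the constant term 10 is strictly positive.
Therefore f(x) > 0 throughout (-4, -1), and f has no zero there.

No.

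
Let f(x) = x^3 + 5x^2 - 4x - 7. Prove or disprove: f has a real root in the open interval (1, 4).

Such a root exists.

f(1) = -5 and f(4) = 121, which have opposite signs.
As a polynomial, f is continuous on every closed interval.
By the Intermediate Value Theorem, f takes the value 0 somewhere in the open interval.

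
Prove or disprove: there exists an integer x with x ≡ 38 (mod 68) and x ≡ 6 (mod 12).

gcd(68, 12) = 4. A simultaneous solution exists iff 38 ≡ 6 (mod 4); here 38 mod 4 = 2 = 6 mod 4, so it does.
Step through x = 38, 38 + 68, 38 + 2·68, …: the values 38, 106, 174 reduce mod 12 to 2, 10, 6. The value 174 hits 6.
Verify: 174 = 2·68 + 38 and 174 = 14·12 + 6. ✓

x = 174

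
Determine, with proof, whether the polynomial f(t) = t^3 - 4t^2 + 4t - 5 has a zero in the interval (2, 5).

f(2) = -5 and f(5) = 40, which have opposite signs.
As a polynomial, f is continuous on every closed interval.
By the Intermediate Value Theorem f must vanish at some point of (2, 5).

Yes, f has a root in the interval.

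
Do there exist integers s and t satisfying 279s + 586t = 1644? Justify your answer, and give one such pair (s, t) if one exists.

s = 50, t = -21

279 and 586 are coprime, so 279s + 586t ranges over all of ℤ.
Run the Euclidean algorithm on 586 and 279: 586 = 2·279 + 28, 279 = 9·28 + 27, 28 = 1·27 + 1, 27 = 27·1 + 0.
Working back up the chain: 1 = 28 − 1·27 = 28 − (279 − 9·28) = −279 + 10·28 = −279 + 10·(586 − 2·279) = 10·586 − 21·279. So 279·(-21) + 586·10 = 1.
Times 1644: 279·(-34524) + 586·16440 = 1644, so (-34524, 16440) solves it.
The general solution is s = -34524 + 586k, t = 16440 − 279k; taking k = 59 gives the smaller pair s = 50, t = -21.
Check: 279·50 + 586·(-21) = 13950 − 12306 = 1644. ✓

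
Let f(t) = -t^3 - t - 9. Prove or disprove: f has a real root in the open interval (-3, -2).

Evaluate at the endpoints: f(-3) = 21, f(-2) = 1 — same sign (positive).
The derivative f'(t) = -3t^2 - 1 is a quadratic with discriminant 0² − 4·(-3)·(-1) = -12 < 0; it never vanishes, so it is always negative (sign of the leading coefficient).
So f is strictly decreasing; between -3 and -2 its values lie between f(-3) = 21 and f(-2) = 1, all positive. Therefore f has no root in (-3, -2).

No such root exists.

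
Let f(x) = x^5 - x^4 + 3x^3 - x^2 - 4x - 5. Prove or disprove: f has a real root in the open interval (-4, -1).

f has no root in that interval.

The endpoint values f(-4) = -1477 and f(-1) = -7 are both negative. Claim: f(x) < 0 for every x in (-4, -1).
Substitute x = -1 − u, where 0 < u < 3 on the interval. Expanding, f(-1 − u) = -u^5 - 6u^4 - 17u^3 - 26u^2 - 16u - 7.
All 6 nonzero coefficients of this polynomial in u are negative; hence for u > 0 the value is a sum of negative terms (the constant -7 among them).
Therefore f(x) < 0 throughout (-4, -1), and f has no zero there.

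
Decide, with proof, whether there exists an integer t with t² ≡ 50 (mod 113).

t = 84

Take t = 84. Then 84² = 7056 = 62·113 + 50, so 84² ≡ 50 (mod 113).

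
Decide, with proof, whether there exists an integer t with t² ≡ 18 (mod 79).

t = 27 works: 27² = 729, and 729 − 18 = 711 = 9·79.

t = 27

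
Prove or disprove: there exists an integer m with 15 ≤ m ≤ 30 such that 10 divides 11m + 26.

Try m = 24: 11·24 + 26 = 290 = 29·10, which is divisible by 10.

m = 24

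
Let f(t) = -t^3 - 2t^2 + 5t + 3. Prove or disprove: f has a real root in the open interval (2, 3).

The endpoint values f(2) = -3 and f(3) = -27 are both negative. Claim: f(t) < 0 for every t in (2, 3).
Substitute t = 2 + u, where 0 < u < 1 on the interval. Expanding, f(2 + u) = -u^3 - 8u^2 - 15u - 3.
The nonzero coefficients here are all negative, so for u > 0 every term is negative (or zero), and the constant term -3 is strictly negative.
So f is strictly negative on (2, 3); no root exists in the interval.

f has no root in that interval.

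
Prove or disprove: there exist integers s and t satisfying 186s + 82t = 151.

No such integers exist.

Any value of 186s + 82t is a multiple of gcd(186, 82) = 2.
However 151 leaves remainder 1 on division by 2.
Hence no integers s, t satisfy the equation.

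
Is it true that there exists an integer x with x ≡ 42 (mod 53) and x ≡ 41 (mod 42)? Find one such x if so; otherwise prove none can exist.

gcd(53, 42) = 1, so the Chinese Remainder Theorem guarantees exactly one residue class mod 2226 satisfying both.
Write x = 42 + 53t and require 42 + 53t ≡ 41 (mod 42), i.e. 53t ≡ 41 (mod 42).
53 ≡ 11 (mod 42), so this reads 11t ≡ 41 (mod 42). Note 11·23 = 253 ≡ 1 (mod 42) (as 253 − 1 = 6·42), so 11⁻¹ ≡ 23.
Therefore t ≡ 23·41 = 943 ≡ 19 (mod 42).
Taking t = 19 gives x = 42 + 53·19 = 1049.
Indeed 1049 ≡ 42 (mod 53) and 1049 ≡ 41 (mod 42).

x = 1049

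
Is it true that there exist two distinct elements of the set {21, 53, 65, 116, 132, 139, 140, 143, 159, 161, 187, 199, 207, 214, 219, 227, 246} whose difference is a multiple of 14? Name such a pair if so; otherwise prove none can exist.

Yes: 21 and 161.

Reduce each element mod 14: 21↦7, 53↦11, 65↦9, 116↦4, 132↦6, 139↦13, 140↦0, 143↦3, 159↦5, 161↦7, 187↦5, 199↦3, 207↦11, 214↦4, 219↦9, 227↦3, 246↦8. The residue 7 repeats (at 21 and 161), and 161 − 21 = 140 = 10·14.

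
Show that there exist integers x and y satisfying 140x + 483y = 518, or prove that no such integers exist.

gcd(140, 483) = 7, and 7 divides 518, so integer solutions exist.
Dividing through by 7 reduces the equation to 20x + 69y = 74.
Euclidean algorithm: 69 = 3·20 + 9, 20 = 2·9 + 2, 9 = 4·2 + 1, 2 = 2·1 + 0.
Working back up the chain: 1 = 9 − 4·2 = 9 − 4·(20 − 2·9) = −4·20 + 9·9 = −4·20 + 9·(69 − 3·20) = 9·69 − 31·20. So 20·(-31) + 69·9 = 1.
Scaling by 74 gives the particular solution (x, y) = (-2294, 666).
Shifting by a multiple of (69, −20) keeps it a solution: x = -2294 + 34·69 = 52, y = 666 − 34·20 = -14.
Check: 140·52 + 483·(-14) = 7280 − 6762 = 518. ✓

x = 52, y = -14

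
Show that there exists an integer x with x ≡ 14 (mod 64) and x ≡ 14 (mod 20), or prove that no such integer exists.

x = 14

The moduli are not coprime: gcd(64, 20) = 4. Compatibility requires 4 ∣ (14 − 14) = 0, which holds, so solutions exist.
The smallest candidate x = 14 works directly: 14 ≡ 14 (mod 20).
Verify: 14 = 0·64 + 14 and 14 = 0·20 + 14. ✓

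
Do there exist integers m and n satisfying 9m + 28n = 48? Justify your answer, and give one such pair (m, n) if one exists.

m = 24, n = -6

Since gcd(9, 28) = 1, every integer is an integer combination of 9 and 28.
Run the Euclidean algorithm on 28 and 9: 28 = 3·9 + 1, 9 = 9·1 + 0.
Working back up the chain: 1 = 28 − 3·9. So 9·(-3) + 28·1 = 1.
Multiplying through by 48: m = (-3)·48 = -144, n = 1·48 = 48 is a solution.
Shifting by a multiple of (28, −9) keeps it a solution: m = -144 + 6·28 = 24, n = 48 − 6·9 = -6.
Check: 9·24 + 28·(-6) = 216 − 168 = 48. ✓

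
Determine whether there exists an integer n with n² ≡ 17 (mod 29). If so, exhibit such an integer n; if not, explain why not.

Apply Euler's criterion with the prime 29: 17 is a quadratic residue iff 17^14 ≡ 1 (mod 29), and a non-residue iff it is ≡ −1.
Squaring successively (mod 29): 17^2 = 289 ≡ 28; 17^4 ≡ 28² = 784 ≡ 1; 17^8 ≡ 1² = 1 ≡ 1.
Since 14 = 8 + 4 + 2, 17^14 ≡ 1 · 1 · 28; multiplying out mod 29: 1·1 = 1 ≡ 1, then 1·28 = 28 ≡ 28. Thus 17^14 ≡ 28 ≡ −1 (mod 29).
By Euler's criterion 17 is a quadratic non-residue mod 29: no n satisfies n² ≡ 17 (mod 29).

No such integer exists.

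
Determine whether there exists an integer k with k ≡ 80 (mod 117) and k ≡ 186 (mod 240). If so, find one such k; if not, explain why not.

gcd(117, 240) = 3. If k ≡ 80 (mod 117) and k ≡ 186 (mod 240), then k ≡ 80 (mod 3) and k ≡ 186 (mod 3).
These are incompatible: 80 − 186 = -106 is not divisible by 3.
Therefore no such k exists.

No, no such integer exists.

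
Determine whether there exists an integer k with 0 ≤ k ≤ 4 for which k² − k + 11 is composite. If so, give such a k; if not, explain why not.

The values for k = 0, 1, …, 4 are 11, 11, 13, 17, 23, and each of these is prime.
So no value in the range makes the expression composite.

There is no such integer k in that range.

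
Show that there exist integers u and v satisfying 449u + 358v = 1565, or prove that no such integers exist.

u = 29, v = -32

Since gcd(449, 358) = 1, every integer is an integer combination of 449 and 358.
Euclidean algorithm: 449 = 1·358 + 91, 358 = 3·91 + 85, 91 = 1·85 + 6, 85 = 14·6 + 1, 6 = 6·1 + 0.
Back-substituting, 1 = 85 − 14·6 = 85 − 14·(91 − 1·85) = −14·91 + 15·85 = −14·91 + 15·(358 − 3·91) = 15·358 − 59·91 = 15·358 − 59·(449 − 1·358) = −59·449 + 74·358; that is, 449·(-59) + 358·74 = 1.
Times 1565: 449·(-92335) + 358·115810 = 1565, so (-92335, 115810) solves it.
Shifting by a multiple of (358, −449) keeps it a solution: u = -92335 + 258·358 = 29, v = 115810 − 258·449 = -32.
Check: 449·29 + 358·(-32) = 13021 − 11456 = 1565. ✓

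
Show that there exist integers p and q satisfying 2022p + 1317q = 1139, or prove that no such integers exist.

No such integers exist.

Both 2022 and 1317 are divisible by gcd(2022, 1317) = 3, hence so is any combination 2022p + 1317q.
However 1139 leaves remainder 2 on division by 3.
Hence no integers p, q satisfy the equation.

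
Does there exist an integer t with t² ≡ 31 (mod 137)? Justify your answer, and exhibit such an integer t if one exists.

137 is prime, so by Euler's criterion 31 is a square mod 137 iff 31^((137−1)/2) = 31^68 ≡ 1 (mod 137).
Squaring successively (mod 137): 31^2 = 961 ≡ 2; 31^4 ≡ 2² = 4 ≡ 4; 31^8 ≡ 4² = 16 ≡ 16; 31^16 ≡ 16² = 256 ≡ 119; 31^32 ≡ 119² = 14161 ≡ 50; 31^64 ≡ 50² = 2500 ≡ 34.
Since 68 = 64 + 4, 31^68 ≡ 34 · 4; multiplying out mod 137: 34·4 = 136 ≡ 136. Thus 31^68 ≡ 136 ≡ −1 (mod 137).
By Euler's criterion 31 is a quadratic non-residue mod 137: no t satisfies t² ≡ 31 (mod 137).

There is no such integer.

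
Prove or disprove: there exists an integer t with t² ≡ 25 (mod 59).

t = 54 works: 54² = 2916, and 2916 − 25 = 2891 = 49·59.

t = 54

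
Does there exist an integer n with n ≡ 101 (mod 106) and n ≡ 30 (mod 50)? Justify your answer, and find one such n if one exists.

No such integer exists.

Reduce both congruences modulo 2, which divides 106 and 50: they say n ≡ 101 (mod 2) and n ≡ 30 (mod 2).
However 101 ≡ 1 and 30 ≡ 0 (mod 2), and 1 ≠ 0.
So no integer satisfies both congruences.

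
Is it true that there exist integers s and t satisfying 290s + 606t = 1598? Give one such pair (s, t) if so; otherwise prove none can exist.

gcd(290, 606) = 2, and 2 divides 1598, so integer solutions exist.
Dividing through by 2 reduces the equation to 145s + 303t = 799.
Euclidean algorithm: 303 = 2·145 + 13, 145 = 11·13 + 2, 13 = 6·2 + 1, 2 = 2·1 + 0.
Back-substituting, 1 = 13 − 6·2 = 13 − 6·(145 − 11·13) = −6·145 + 67·13 = −6·145 + 67·(303 − 2·145) = 67·303 − 140·145; that is, 145·(-140) + 303·67 = 1.
Times 799: 145·(-111860) + 303·53533 = 799, so (-111860, 53533) solves it.
The general solution is s = -111860 + 303k, t = 53533 − 145k; taking k = 370 gives the smaller pair s = 250, t = -117.
Check: 290·250 + 606·(-117) = 72500 − 70902 = 1598. ✓

s = 250, t = -117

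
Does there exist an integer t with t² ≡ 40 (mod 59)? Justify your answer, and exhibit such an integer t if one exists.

No such integer exists.

Apply Euler's criterion with the prime 59: 40 is a quadratic residue iff 40^29 ≡ 1 (mod 59), and a non-residue iff it is ≡ −1.
Repeated squaring mod 59: 40^2 = 1600 ≡ 7; 40^4 ≡ 7² = 49 ≡ 49; 40^8 ≡ 49² = 2401 ≡ 41; 40^16 ≡ 41² = 1681 ≡ 29.
Since 29 = 16 + 8 + 4 + 1, 40^29 ≡ 29 · 41 · 49 · 40; multiplying out mod 59: 29·41 = 1189 ≡ 9, then 9·49 = 441 ≡ 28, then 28·40 = 1120 ≡ 58. Thus 40^29 ≡ 58 ≡ −1 (mod 59).
The value −1 means 40 is a non-residue modulo 59, so t² ≡ 40 (mod 59) is impossible.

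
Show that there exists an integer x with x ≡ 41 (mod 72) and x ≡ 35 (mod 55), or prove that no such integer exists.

The moduli 72 and 55 are coprime, so by the Chinese Remainder Theorem a unique solution modulo 3960 exists.
Write x = 41 + 72t and require 41 + 72t ≡ 35 (mod 55), i.e. 72t ≡ 49 (mod 55).
72 ≡ 17 (mod 55), so this reads 17t ≡ 49 (mod 55). Since 17·13 = 221 = 4·55 + 1, the inverse of 17 mod 55 is 13.
Therefore t ≡ 13·49 = 637 ≡ 32 (mod 55).
Taking t = 32 gives x = 41 + 72·32 = 2345.
Check: 2345 mod 72 = 41, 2345 mod 55 = 35. ✓

x = 2345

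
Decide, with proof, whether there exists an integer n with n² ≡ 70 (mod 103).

There is no such integer.

Apply Euler's criterion with the prime 103: 70 is a quadratic residue iff 70^51 ≡ 1 (mod 103), and a non-residue iff it is ≡ −1.
Repeated squaring mod 103: 70^2 = 4900 ≡ 59; 70^4 ≡ 59² = 3481 ≡ 82; 70^8 ≡ 82² = 6724 ≡ 29; 70^16 ≡ 29² = 841 ≡ 17; 70^32 ≡ 17² = 289 ≡ 83.
Since 51 = 32 + 16 + 2 + 1, 70^51 ≡ 83 · 17 · 59 · 70; multiplying out mod 103: 83·17 = 1411 ≡ 72, then 72·59 = 4248 ≡ 25, then 25·70 = 1750 ≡ 102. Thus 70^51 ≡ 102 ≡ −1 (mod 103).
By Euler's criterion 70 is a quadratic non-residue mod 103: no n satisfies n² ≡ 70 (mod 103).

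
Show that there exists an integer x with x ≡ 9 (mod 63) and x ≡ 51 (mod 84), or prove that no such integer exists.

Here gcd(63, 84) = 21, and both 9 and 51 leave remainder 9 mod 21, so the system is consistent.
List candidates x ≡ 9 (mod 63): 9, 72, 135. Modulo 84 these are 9, 72, 51; 135 gives 51 as required.
Verify: 135 = 2·63 + 9 and 135 = 1·84 + 51. ✓

x = 135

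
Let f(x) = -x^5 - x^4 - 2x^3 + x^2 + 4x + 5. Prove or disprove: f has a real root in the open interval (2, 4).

No such root exists.

The endpoint values f(2) = -47 and f(4) = -1371 are both negative. Claim: f(x) < 0 for every x in (2, 4).
Shift to the endpoint 2: with x = 2 + u (0 < u < 2), one computes f(2 + u) = -u^5 - 11u^4 - 50u^3 - 115u^2 - 128u - 47.
The nonzero coefficients here are all negative, so for u > 0 every term is negative (or zero), and the constant term -47 is strictly negative.
So f is strictly negative on (2, 4); no root exists in the interval.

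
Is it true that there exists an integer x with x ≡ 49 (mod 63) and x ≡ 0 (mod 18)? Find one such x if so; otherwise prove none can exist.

No, no such integer exists.

gcd(63, 18) = 9. If x ≡ 49 (mod 63) and x ≡ 0 (mod 18), then x ≡ 49 (mod 9) and x ≡ 0 (mod 9).
These are incompatible: 49 − 0 = 49 is not divisible by 9.
Therefore no such x exists.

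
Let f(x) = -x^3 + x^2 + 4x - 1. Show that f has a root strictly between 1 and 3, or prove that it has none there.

f(1) = 3 and f(3) = -7, which have opposite signs.
Since f is a polynomial it is continuous on [1, 3].
By the Intermediate Value Theorem, f takes the value 0 somewhere in the open interval.

Such a root exists.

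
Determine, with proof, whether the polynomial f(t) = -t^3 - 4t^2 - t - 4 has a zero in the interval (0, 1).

f has no root in that interval.

The endpoint values f(0) = -4 and f(1) = -10 are both negative. Claim: f(t) < 0 for every t in (0, 1).
Every nonzero coefficient of f(t) = -t^3 - 4t^2 - t - 4 is negative; for t > 0 each term then has that sign, and the constant term -4 is strictly negative.
So f is strictly negative on (0, 1); no root exists in the interval.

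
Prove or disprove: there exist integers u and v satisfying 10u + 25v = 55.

gcd(10, 25) = 5, and 5 divides 55, so integer solutions exist.
Dividing through by 5 reduces the equation to 2u + 5v = 11.
Dividing repeatedly: 5 = 2·2 + 1, 2 = 2·1 + 0.
Unwinding: 1 = 5 − 2·2, i.e. 2·(-2) + 5·1 = 1.
Times 11: 2·(-22) + 5·11 = 11, so (-22, 11) solves it.
Shifting by a multiple of (5, −2) keeps it a solution: u = -22 + 5·5 = 3, v = 11 − 5·2 = 1.
Indeed 10·3 + 25·1 = 30 + 25 = 55.

u = 3, v = 1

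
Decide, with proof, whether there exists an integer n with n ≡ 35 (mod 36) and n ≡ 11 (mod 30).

n = 71

The moduli are not coprime: gcd(36, 30) = 6. Compatibility requires 6 ∣ (11 − 35) = -24, which holds, so solutions exist.
List candidates n ≡ 35 (mod 36): 35, 71. Modulo 30 these are 5, 11; 71 gives 11 as required.
Indeed 71 ≡ 35 (mod 36) and 71 ≡ 11 (mod 30).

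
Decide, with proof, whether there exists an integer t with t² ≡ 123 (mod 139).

There is no such integer.

139 is prime, so by Euler's criterion 123 is a square mod 139 iff 123^((139−1)/2) = 123^69 ≡ 1 (mod 139).
Repeated squaring mod 139: 123^2 = 15129 ≡ 117; 123^4 ≡ 117² = 13689 ≡ 67; 123^8 ≡ 67² = 4489 ≡ 41; 123^16 ≡ 41² = 1681 ≡ 13; 123^32 ≡ 13² = 169 ≡ 30; 123^64 ≡ 30² = 900 ≡ 66.
Since 69 = 64 + 4 + 1, 123^69 ≡ 66 · 67 · 123; multiplying out mod 139: 66·67 = 4422 ≡ 113, then 113·123 = 13899 ≡ 138. Thus 123^69 ≡ 138 ≡ −1 (mod 139).
The value −1 means 123 is a non-residue modulo 139, so t² ≡ 123 (mod 139) is impossible.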